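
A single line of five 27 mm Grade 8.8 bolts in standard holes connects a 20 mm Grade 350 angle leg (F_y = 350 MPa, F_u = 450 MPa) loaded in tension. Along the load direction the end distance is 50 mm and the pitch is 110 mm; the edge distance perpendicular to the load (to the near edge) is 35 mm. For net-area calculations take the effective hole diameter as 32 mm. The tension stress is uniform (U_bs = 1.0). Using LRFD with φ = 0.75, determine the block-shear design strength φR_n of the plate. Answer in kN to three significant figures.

Shear plane L_v = 50 + 4·110 = 490 mm; A_gv = 490 × 20 = 9800 mm².
A_nv = (490 − 4.5·32) × 20 = 6920 mm².
A_nt = (35 − 0.5·32) × 20 = 380 mm².
0.6 F_u A_nv = 1868 kN; 0.6 F_y A_gv = 2058 kN → shear rupture governs the shear term.
R_n = 1868 + 1.0 × 450 × 380 / 1000 = 2039 kN.
Design strength φR_n = 0.75 × 2039 = 1530 kN.

1530 kN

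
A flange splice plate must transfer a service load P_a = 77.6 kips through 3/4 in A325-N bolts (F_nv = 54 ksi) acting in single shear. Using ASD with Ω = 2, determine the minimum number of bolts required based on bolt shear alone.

A_b = π·0.75²/4 = 0.4418 in².
Per-bolt allowable strength R_n/Ω = 54 × 0.4418 × 1 / 2 = 11.93 kips.
n ≥ 77.6 / 11.93 = 6.506 → use 7 bolts.

7 bolts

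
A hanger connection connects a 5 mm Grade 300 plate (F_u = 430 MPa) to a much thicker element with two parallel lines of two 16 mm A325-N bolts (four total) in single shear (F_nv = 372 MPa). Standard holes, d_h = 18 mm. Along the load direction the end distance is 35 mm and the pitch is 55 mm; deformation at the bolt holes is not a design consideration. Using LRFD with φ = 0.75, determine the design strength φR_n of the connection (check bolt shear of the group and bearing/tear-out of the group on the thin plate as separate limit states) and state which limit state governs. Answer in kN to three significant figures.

224 kN (bolt shear governs)

Bolt shear: A_b = π·16²/4 = 201.1 mm²; R_n = 372 × 201.1 × 4 × 1 / 1000 = 299.2 kN → 0.75 × 299.2 = 224 kN.
Bearing (1.5 l_c t F_u ≤ 3.0 d t F_u): upper limit = 3.0·16·5·430 / 1000 = 103.2 kN.
  Edge l_c = 35 − 18/2 = 26 → r_n = 83.85 kN; interior l_c = 55 − 18 = 37 → r_n = 103.2 kN.
  R_n,bearing = 2·83.85 + 2·103.2 = 374.1 kN → 0.75 × 374.1 = 281 kN.
Bolt shear governs: 224 kN.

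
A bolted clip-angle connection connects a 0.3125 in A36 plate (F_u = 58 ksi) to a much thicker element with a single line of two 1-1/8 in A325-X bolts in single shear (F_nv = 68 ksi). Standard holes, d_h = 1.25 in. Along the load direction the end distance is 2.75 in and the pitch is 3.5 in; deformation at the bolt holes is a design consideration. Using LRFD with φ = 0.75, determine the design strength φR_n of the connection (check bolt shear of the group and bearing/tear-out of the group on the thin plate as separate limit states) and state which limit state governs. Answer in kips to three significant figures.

71.4 kips (bearing governs)

Bolt shear: A_b = π·1.125²/4 = 0.994 in²; R_n = 68 × 0.994 × 2 × 1 = 135.2 kips → 0.75 × 135.2 = 101 kips.
Bearing (1.2 l_c t F_u ≤ 2.4 d t F_u): upper limit = 2.4·1.125·0.3125·58 = 48.94 kips.
  Edge l_c = 2.75 − 1.25/2 = 2.125 → r_n = 46.22 kips; interior l_c = 3.5 − 1.25 = 2.25 → r_n = 48.94 kips.
  R_n,bearing = 1·46.22 + 1·48.94 = 95.16 kips → 0.75 × 95.16 = 71.4 kips.
Bearing governs: 71.4 kips.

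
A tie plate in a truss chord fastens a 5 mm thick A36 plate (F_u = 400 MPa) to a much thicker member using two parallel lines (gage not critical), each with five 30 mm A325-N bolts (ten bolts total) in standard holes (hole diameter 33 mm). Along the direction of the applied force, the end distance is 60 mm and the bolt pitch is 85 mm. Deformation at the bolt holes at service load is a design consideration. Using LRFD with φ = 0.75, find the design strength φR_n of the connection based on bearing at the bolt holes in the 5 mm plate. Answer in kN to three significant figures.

905 kN

Per bolt r_n = 1.2 l_c t F_u ≤ 2.4 d t F_u; upper limit = 2.4 × 30 × 5 × 400 / 1000 = 144 kN.
Edge bolt: l_c = 60 − 33/2 = 43.5 mm → 1.2 × 43.5 × 5 × 400 / 1000 = 104.4 → r_n = 104.4 kN.
Interior bolts: l_c = 85 − 33 = 52 mm → 1.2 × 52 × 5 × 400 / 1000 = 124.8 → r_n = 124.8 kN.
R_n = 2 × 104.4 + 8 × 124.8 = 1207 kN.
Design strength φR_n = 0.75 × 1207 = 905 kN.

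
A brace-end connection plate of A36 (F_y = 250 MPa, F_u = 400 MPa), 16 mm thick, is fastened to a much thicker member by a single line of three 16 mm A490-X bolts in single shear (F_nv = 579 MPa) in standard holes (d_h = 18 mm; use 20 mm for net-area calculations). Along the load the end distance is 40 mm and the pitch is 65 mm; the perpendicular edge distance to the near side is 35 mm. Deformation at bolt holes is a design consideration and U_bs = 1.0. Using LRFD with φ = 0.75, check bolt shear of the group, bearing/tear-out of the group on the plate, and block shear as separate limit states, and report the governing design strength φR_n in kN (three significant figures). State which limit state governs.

262 kN (bolt shear governs)

Bolt shear: A_b = π·16²/4 = 201.1 mm²; R_n = 579 × 201.1 × 3 × 1 / 1000 = 349.2 kN → 0.75 × 349.2 = 262 kN.
Bearing: edge l_c = 31, r_n = 238.1 kN; interior l_c = 47, r_n = 245.8 kN; R_n = 238.1 + 2·245.8 = 729.6 kN → 547 kN.
Block shear: A_gv = 2720, A_nv = 1920, A_nt = 400 mm²; R_n = min(0.6F_uA_nv, 0.6F_yA_gv) + U_bs·F_u·A_nt = 568 kN → 426 kN.
Bolt shear governs: 262 kN.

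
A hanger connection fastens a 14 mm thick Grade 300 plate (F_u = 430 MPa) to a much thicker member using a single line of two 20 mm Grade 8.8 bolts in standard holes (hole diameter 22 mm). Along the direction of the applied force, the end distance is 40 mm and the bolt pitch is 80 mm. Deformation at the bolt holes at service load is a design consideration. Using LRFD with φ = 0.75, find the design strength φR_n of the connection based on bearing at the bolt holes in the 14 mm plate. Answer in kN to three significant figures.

374 kN

Per bolt r_n = 1.2 l_c t F_u ≤ 2.4 d t F_u; upper limit = 2.4 × 20 × 14 × 430 / 1000 = 289 kN.
Edge bolt: l_c = 40 − 22/2 = 29 mm → 1.2 × 29 × 14 × 430 / 1000 = 209.5 → r_n = 209.5 kN.
Interior bolts: l_c = 80 − 22 = 58 mm → 1.2 × 58 × 14 × 430 / 1000 = 419 → r_n = 289 kN.
R_n = 1 × 209.5 + 1 × 289 = 498.5 kN.
Design strength φR_n = 0.75 × 498.5 = 374 kN.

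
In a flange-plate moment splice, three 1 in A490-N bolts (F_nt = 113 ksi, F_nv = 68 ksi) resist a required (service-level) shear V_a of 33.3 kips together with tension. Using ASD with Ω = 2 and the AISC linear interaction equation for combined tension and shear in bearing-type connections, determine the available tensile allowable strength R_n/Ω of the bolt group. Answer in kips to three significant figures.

A_b = π·1²/4 = 0.7854 in²; f_rv = 33.3 / (3 × 0.7854) = 14.13 ksi.
F'_nt = 1.3 F_nt − (Ω F_nt / F_nv) f_rv = 1.3·113 − (2·113/68)·14.13 = 99.93 ksi, capped at F_nt → F'_nt = 99.93 ksi.
R_n = F'_nt · A_b · n = 99.93 × 0.7854 × 3 = 235.5 kips.
Allowable strength R_n/Ω = 235.5 / 2 = 118 kips.

118 kips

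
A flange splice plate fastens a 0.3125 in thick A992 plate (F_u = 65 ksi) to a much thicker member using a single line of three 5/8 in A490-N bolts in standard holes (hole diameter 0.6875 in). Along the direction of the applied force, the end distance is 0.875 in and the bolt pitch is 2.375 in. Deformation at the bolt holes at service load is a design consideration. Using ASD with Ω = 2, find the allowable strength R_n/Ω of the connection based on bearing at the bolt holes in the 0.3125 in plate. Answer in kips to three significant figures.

Per bolt r_n = 1.2 l_c t F_u ≤ 2.4 d t F_u; upper limit = 2.4 × 0.625 × 0.3125 × 65 = 30.47 kips.
Edge bolt: l_c = 0.875 − 0.6875/2 = 0.5312 in → 1.2 × 0.5312 × 0.3125 × 65 = 12.95 → r_n = 12.95 kips.
Interior bolts: l_c = 2.375 − 0.6875 = 1.688 in → 1.2 × 1.688 × 0.3125 × 65 = 41.13 → r_n = 30.47 kips.
R_n = 1 × 12.95 + 2 × 30.47 = 73.89 kips.
Allowable strength R_n/Ω = 73.89 / 2 = 36.9 kips.

36.9 kips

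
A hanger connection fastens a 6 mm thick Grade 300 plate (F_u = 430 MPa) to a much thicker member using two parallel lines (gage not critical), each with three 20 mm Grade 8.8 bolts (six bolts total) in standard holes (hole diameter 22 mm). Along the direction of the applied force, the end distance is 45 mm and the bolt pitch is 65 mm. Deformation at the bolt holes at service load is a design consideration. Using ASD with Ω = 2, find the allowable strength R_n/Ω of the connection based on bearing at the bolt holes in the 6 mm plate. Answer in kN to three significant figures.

Per bolt r_n = 1.2 l_c t F_u ≤ 2.4 d t F_u; upper limit = 2.4 × 20 × 6 × 430 / 1000 = 123.8 kN.
Edge bolt: l_c = 45 − 22/2 = 34 mm → 1.2 × 34 × 6 × 430 / 1000 = 105.3 → r_n = 105.3 kN.
Interior bolts: l_c = 65 − 22 = 43 mm → 1.2 × 43 × 6 × 430 / 1000 = 133.1 → r_n = 123.8 kN.
R_n = 2 × 105.3 + 4 × 123.8 = 705.9 kN.
Allowable strength R_n/Ω = 705.9 / 2 = 353 kN.

353 kN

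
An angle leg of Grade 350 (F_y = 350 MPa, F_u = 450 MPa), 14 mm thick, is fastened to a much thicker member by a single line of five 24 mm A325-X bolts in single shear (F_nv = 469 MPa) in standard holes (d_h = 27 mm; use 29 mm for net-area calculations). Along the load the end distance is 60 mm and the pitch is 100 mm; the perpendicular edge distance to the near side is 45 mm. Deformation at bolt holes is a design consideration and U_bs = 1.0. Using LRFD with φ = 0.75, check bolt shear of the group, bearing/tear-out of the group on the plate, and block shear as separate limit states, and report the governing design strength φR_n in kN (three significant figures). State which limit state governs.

Bolt shear: A_b = π·24²/4 = 452.4 mm²; R_n = 469 × 452.4 × 5 × 1 / 1000 = 1061 kN → 0.75 × 1061 = 796 kN.
Bearing: edge l_c = 46.5, r_n = 351.5 kN; interior l_c = 73, r_n = 362.9 kN; R_n = 351.5 + 4·362.9 = 1803 kN → 1350 kN.
Block shear: A_gv = 6440, A_nv = 4613, A_nt = 427 mm²; R_n = min(0.6F_uA_nv, 0.6F_yA_gv) + U_bs·F_u·A_nt = 1438 kN → 1080 kN.
Bolt shear governs: 796 kN.

796 kN (bolt shear governs)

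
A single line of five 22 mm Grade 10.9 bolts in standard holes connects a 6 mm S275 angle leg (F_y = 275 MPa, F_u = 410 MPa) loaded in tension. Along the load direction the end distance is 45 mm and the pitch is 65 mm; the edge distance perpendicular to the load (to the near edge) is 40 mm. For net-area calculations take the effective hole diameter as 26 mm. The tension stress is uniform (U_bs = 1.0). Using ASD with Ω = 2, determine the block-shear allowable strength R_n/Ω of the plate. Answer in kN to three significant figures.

172 kN

Shear plane L_v = 45 + 4·65 = 305 mm; A_gv = 305 × 6 = 1830 mm².
A_nv = (305 − 4.5·26) × 6 = 1128 mm².
A_nt = (40 − 0.5·26) × 6 = 162 mm².
0.6 F_u A_nv = 277.5 kN; 0.6 F_y A_gv = 301.9 kN → shear rupture governs the shear term.
R_n = 277.5 + 1.0 × 410 × 162 / 1000 = 343.9 kN.
Allowable strength R_n/Ω = 343.9 / 2 = 172 kN.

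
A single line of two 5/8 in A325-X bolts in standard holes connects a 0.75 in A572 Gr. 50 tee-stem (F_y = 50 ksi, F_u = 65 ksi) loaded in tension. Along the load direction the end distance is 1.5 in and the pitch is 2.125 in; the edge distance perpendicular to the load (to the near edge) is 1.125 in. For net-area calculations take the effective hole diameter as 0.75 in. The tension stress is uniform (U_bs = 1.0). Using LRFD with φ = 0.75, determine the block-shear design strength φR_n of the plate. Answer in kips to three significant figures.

82.3 kips

Shear plane L_v = 1.5 + 1·2.125 = 3.625 in; A_gv = 3.625 × 0.75 = 2.719 in².
A_nv = (3.625 − 1.5·0.75) × 0.75 = 1.875 in².
A_nt = (1.125 − 0.5·0.75) × 0.75 = 0.5625 in².
0.6 F_u A_nv = 73.12 kips; 0.6 F_y A_gv = 81.56 kips → shear rupture governs the shear term.
R_n = 73.12 + 1.0 × 65 × 0.5625 = 109.7 kips.
Design strength φR_n = 0.75 × 109.7 = 82.3 kips.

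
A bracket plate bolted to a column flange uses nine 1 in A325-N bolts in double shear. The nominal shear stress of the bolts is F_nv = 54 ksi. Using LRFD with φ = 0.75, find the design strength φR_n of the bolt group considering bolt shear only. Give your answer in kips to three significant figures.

573 kips

A_b = π × 1² / 4 = 0.7854 in².
R_n = F_nv · A_b · n · n_s = 54 × 0.7854 × 9 × 2 = 763.4 kips.
Design strength φR_n = 0.75 × 763.4 = 573 kips.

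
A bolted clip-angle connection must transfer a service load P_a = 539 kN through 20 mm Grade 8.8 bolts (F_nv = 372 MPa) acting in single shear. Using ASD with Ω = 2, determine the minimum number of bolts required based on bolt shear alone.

10 bolts

A_b = π·20²/4 = 314.2 mm².
Per-bolt allowable strength R_n/Ω = 372 × 314.2 × 1 / 1000 / 2 = 58.43 kN.
n ≥ 539 / 58.43 = 9.224 → use 10 bolts.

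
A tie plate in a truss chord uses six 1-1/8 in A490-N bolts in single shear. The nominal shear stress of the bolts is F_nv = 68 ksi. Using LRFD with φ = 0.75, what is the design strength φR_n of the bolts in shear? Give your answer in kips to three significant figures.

A_b = π × 1.125² / 4 = 0.994 in².
R_n = F_nv · A_b · n · n_s = 68 × 0.994 × 6 × 1 = 405.6 kips.
Design strength φR_n = 0.75 × 405.6 = 304 kips.

304 kips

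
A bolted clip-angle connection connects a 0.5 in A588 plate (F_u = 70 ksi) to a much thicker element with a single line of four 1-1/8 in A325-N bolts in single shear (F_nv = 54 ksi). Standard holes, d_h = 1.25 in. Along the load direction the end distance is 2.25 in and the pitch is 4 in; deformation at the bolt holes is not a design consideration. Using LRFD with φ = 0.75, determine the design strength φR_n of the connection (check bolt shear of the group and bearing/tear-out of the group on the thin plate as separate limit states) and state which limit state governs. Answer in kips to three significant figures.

161 kips (bolt shear governs)

Bolt shear: A_b = π·1.125²/4 = 0.994 in²; R_n = 54 × 0.994 × 4 × 1 = 214.7 kips → 0.75 × 214.7 = 161 kips.
Bearing (1.5 l_c t F_u ≤ 3.0 d t F_u): upper limit = 3.0·1.125·0.5·70 = 118.1 kips.
  Edge l_c = 2.25 − 1.25/2 = 1.625 → r_n = 85.31 kips; interior l_c = 4 − 1.25 = 2.75 → r_n = 118.1 kips.
  R_n,bearing = 1·85.31 + 3·118.1 = 439.7 kips → 0.75 × 439.7 = 330 kips.
Bolt shear governs: 161 kips.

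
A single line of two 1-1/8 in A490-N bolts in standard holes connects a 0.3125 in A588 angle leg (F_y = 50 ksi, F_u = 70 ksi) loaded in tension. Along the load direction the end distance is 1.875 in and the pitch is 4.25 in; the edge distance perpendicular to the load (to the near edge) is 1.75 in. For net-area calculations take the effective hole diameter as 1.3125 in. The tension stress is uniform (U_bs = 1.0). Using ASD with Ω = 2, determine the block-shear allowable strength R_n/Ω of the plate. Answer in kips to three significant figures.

39.2 kips

Shear plane L_v = 1.875 + 1·4.25 = 6.125 in; A_gv = 6.125 × 0.3125 = 1.914 in².
A_nv = (6.125 − 1.5·1.3125) × 0.3125 = 1.299 in².
A_nt = (1.75 − 0.5·1.3125) × 0.3125 = 0.3418 in².
0.6 F_u A_nv = 54.55 kips; 0.6 F_y A_gv = 57.42 kips → shear rupture governs the shear term.
R_n = 54.55 + 1.0 × 70 × 0.3418 = 78.48 kips.
Allowable strength R_n/Ω = 78.48 / 2 = 39.2 kips.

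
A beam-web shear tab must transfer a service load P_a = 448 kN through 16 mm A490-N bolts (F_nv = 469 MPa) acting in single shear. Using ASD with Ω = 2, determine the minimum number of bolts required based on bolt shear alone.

A_b = π·16²/4 = 201.1 mm².
Per-bolt allowable strength R_n/Ω = 469 × 201.1 × 1 / 1000 / 2 = 47.15 kN.
n ≥ 448 / 47.15 = 9.502 → use 10 bolts.

10 bolts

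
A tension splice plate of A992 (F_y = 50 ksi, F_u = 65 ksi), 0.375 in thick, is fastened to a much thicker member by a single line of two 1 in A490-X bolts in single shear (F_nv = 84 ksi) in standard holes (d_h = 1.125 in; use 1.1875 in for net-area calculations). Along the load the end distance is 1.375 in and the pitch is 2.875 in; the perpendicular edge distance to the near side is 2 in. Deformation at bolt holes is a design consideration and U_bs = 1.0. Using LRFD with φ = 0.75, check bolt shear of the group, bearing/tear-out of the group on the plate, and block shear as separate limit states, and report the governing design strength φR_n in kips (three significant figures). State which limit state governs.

52.8 kips (block shear governs)

Bolt shear: A_b = π·1²/4 = 0.7854 in²; R_n = 84 × 0.7854 × 2 × 1 = 131.9 kips → 0.75 × 131.9 = 99 kips.
Bearing: edge l_c = 0.8125, r_n = 23.77 kips; interior l_c = 1.75, r_n = 51.19 kips; R_n = 23.77 + 1·51.19 = 74.95 kips → 56.2 kips.
Block shear: A_gv = 1.594, A_nv = 0.9258, A_nt = 0.5273 in²; R_n = min(0.6F_uA_nv, 0.6F_yA_gv) + U_bs·F_u·A_nt = 70.38 kips → 52.8 kips.
Block shear governs: 52.8 kips.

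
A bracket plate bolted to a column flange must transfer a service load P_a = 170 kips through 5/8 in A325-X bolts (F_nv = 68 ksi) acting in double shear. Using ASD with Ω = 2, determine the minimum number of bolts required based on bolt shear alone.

A_b = π·0.625²/4 = 0.3068 in².
Per-bolt allowable strength R_n/Ω = 68 × 0.3068 × 2 / 2 = 20.86 kips.
n ≥ 170 / 20.86 = 8.149 → use 9 bolts.

9 bolts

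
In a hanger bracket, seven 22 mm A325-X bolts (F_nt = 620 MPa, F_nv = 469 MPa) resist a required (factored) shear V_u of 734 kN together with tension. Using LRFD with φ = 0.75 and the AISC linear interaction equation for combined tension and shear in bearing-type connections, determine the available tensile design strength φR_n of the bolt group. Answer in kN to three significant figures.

A_b = π·22²/4 = 380.1 mm²; f_rv = 734 × 1000 / (7 × 380.1) = 275.8 MPa.
F'_nt = 1.3 F_nt − (F_nt / φF_nv) f_rv = 1.3·620 − (620/(0.75·469))·275.8 = 319.8 MPa, capped at F_nt → F'_nt = 319.8 MPa.
R_n = F'_nt · A_b · n = 319.8 × 380.1 × 7 / 1000 = 850.9 kN.
Design strength φR_n = 0.75 × 850.9 = 638 kN.

638 kN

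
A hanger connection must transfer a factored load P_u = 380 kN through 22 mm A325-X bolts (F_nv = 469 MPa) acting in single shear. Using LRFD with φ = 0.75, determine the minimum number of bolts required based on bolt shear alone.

3 bolts

A_b = π·22²/4 = 380.1 mm².
Per-bolt design strength φR_n = 0.75 × 469 × 380.1 × 1 / 1000 = 133.7 kN.
n ≥ 380 / 133.7 = 2.842 → use 3 bolts.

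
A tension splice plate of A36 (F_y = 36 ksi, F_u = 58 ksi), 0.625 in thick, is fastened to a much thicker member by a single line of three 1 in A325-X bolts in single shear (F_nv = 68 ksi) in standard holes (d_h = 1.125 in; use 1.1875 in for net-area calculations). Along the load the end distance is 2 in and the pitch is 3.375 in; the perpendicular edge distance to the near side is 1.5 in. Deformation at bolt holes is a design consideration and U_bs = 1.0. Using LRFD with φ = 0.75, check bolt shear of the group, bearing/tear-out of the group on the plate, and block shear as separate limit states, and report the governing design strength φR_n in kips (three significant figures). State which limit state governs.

113 kips (block shear governs)

Bolt shear: A_b = π·1²/4 = 0.7854 in²; R_n = 68 × 0.7854 × 3 × 1 = 160.2 kips → 0.75 × 160.2 = 120 kips.
Bearing: edge l_c = 1.438, r_n = 62.53 kips; interior l_c = 2.25, r_n = 87 kips; R_n = 62.53 + 2·87 = 236.5 kips → 177 kips.
Block shear: A_gv = 5.469, A_nv = 3.613, A_nt = 0.5664 in²; R_n = min(0.6F_uA_nv, 0.6F_yA_gv) + U_bs·F_u·A_nt = 151 kips → 113 kips.
Block shear governs: 113 kips.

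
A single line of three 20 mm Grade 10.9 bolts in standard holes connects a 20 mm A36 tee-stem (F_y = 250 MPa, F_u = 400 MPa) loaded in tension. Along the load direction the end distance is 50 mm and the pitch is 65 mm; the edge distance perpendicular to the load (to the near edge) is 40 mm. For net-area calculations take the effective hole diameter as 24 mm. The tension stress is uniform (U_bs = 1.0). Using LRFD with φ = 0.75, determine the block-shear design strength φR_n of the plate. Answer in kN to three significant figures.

Shear plane L_v = 50 + 2·65 = 180 mm; A_gv = 180 × 20 = 3600 mm².
A_nv = (180 − 2.5·24) × 20 = 2400 mm².
A_nt = (40 − 0.5·24) × 20 = 560 mm².
0.6 F_u A_nv = 576 kN; 0.6 F_y A_gv = 540 kN → shear yielding governs the shear term.
R_n = 540 + 1.0 × 400 × 560 / 1000 = 764 kN.
Design strength φR_n = 0.75 × 764 = 573 kN.

573 kN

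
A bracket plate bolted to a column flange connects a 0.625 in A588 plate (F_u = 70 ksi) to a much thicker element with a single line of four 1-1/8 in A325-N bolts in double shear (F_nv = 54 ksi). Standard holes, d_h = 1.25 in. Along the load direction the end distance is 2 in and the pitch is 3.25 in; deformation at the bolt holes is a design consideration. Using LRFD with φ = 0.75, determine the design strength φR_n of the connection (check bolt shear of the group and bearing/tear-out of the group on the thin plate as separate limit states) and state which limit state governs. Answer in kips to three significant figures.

Bolt shear: A_b = π·1.125²/4 = 0.994 in²; R_n = 54 × 0.994 × 4 × 2 = 429.4 kips → 0.75 × 429.4 = 322 kips.
Bearing (1.2 l_c t F_u ≤ 2.4 d t F_u): upper limit = 2.4·1.125·0.625·70 = 118.1 kips.
  Edge l_c = 2 − 1.25/2 = 1.375 → r_n = 72.19 kips; interior l_c = 3.25 − 1.25 = 2 → r_n = 105 kips.
  R_n,bearing = 1·72.19 + 3·105 = 387.2 kips → 0.75 × 387.2 = 290 kips.
Bearing governs: 290 kips.

290 kips (bearing governs)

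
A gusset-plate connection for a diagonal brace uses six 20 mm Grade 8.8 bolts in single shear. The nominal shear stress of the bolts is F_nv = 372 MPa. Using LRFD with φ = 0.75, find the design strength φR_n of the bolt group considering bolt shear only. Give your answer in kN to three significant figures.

526 kN

A_b = π × 20² / 4 = 314.2 mm².
R_n = F_nv · A_b · n · n_s = 372 × 314.2 × 6 × 1 / 1000 = 701.2 kN.
Design strength φR_n = 0.75 × 701.2 = 526 kN.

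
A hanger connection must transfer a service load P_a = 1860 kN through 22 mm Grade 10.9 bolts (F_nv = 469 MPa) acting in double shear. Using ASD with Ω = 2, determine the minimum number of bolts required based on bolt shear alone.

A_b = π·22²/4 = 380.1 mm².
Per-bolt allowable strength R_n/Ω = 469 × 380.1 × 2 / 1000 / 2 = 178.3 kN.
n ≥ 1860 / 178.3 = 10.43 → use 11 bolts.

11 bolts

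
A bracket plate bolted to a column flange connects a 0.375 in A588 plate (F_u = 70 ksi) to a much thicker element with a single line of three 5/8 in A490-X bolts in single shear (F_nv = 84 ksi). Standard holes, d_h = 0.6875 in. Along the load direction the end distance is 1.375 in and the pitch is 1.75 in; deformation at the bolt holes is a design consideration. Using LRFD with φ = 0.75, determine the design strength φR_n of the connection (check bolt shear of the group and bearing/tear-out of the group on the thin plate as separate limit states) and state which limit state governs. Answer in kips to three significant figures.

58 kips (bolt shear governs)

Bolt shear: A_b = π·0.625²/4 = 0.3068 in²; R_n = 84 × 0.3068 × 3 × 1 = 77.31 kips → 0.75 × 77.31 = 58 kips.
Bearing (1.2 l_c t F_u ≤ 2.4 d t F_u): upper limit = 2.4·0.625·0.375·70 = 39.38 kips.
  Edge l_c = 1.375 − 0.6875/2 = 1.031 → r_n = 32.48 kips; interior l_c = 1.75 − 0.6875 = 1.062 → r_n = 33.47 kips.
  R_n,bearing = 1·32.48 + 2·33.47 = 99.42 kips → 0.75 × 99.42 = 74.6 kips.
Bolt shear governs: 58 kips.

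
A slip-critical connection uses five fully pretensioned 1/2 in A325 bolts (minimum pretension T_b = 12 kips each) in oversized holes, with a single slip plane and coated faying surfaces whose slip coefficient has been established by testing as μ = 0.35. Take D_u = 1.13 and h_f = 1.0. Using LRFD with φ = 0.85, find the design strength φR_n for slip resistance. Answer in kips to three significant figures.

20.2 kips

R_n = μ · D_u · h_f · T_b · n_s · n_b = 0.35 × 1.13 × 1.0 × 12 × 1 × 5 = 23.73 kips.
Design strength φR_n = 0.85 × 23.73 = 20.2 kips.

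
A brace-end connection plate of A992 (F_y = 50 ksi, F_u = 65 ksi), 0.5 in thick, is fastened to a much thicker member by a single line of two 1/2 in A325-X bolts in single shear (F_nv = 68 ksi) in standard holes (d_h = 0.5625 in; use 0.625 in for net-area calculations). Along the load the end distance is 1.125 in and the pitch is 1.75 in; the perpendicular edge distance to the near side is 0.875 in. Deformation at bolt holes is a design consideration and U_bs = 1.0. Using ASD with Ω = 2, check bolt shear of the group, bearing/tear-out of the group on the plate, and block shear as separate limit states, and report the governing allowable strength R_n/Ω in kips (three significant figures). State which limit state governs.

13.4 kips (bolt shear governs)

Bolt shear: A_b = π·0.5²/4 = 0.1963 in²; R_n = 68 × 0.1963 × 2 × 1 = 26.7 kips → 26.7 / 2 = 13.4 kips.
Bearing: edge l_c = 0.8438, r_n = 32.91 kips; interior l_c = 1.188, r_n = 39 kips; R_n = 32.91 + 1·39 = 71.91 kips → 36 kips.
Block shear: A_gv = 1.438, A_nv = 0.9688, A_nt = 0.2812 in²; R_n = min(0.6F_uA_nv, 0.6F_yA_gv) + U_bs·F_u·A_nt = 56.06 kips → 28 kips.
Bolt shear governs: 13.4 kips.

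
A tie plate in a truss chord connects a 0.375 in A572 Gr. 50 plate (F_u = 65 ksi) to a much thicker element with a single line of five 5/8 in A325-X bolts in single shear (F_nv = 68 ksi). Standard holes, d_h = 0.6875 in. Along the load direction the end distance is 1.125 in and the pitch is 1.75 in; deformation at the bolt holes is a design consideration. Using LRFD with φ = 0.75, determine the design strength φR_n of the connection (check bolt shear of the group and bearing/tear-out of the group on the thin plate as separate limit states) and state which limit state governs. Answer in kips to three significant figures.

Bolt shear: A_b = π·0.625²/4 = 0.3068 in²; R_n = 68 × 0.3068 × 5 × 1 = 104.3 kips → 0.75 × 104.3 = 78.2 kips.
Bearing (1.2 l_c t F_u ≤ 2.4 d t F_u): upper limit = 2.4·0.625·0.375·65 = 36.56 kips.
  Edge l_c = 1.125 − 0.6875/2 = 0.7812 → r_n = 22.85 kips; interior l_c = 1.75 − 0.6875 = 1.062 → r_n = 31.08 kips.
  R_n,bearing = 1·22.85 + 4·31.08 = 147.2 kips → 0.75 × 147.2 = 110 kips.
Bolt shear governs: 78.2 kips.

78.2 kips (bolt shear governs)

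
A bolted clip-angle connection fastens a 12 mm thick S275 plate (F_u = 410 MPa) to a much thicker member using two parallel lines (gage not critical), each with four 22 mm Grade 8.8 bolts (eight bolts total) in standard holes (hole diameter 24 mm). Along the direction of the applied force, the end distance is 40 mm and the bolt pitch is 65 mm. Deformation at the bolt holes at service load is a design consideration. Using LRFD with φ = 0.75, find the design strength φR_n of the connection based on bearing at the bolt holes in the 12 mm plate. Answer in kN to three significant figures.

Per bolt r_n = 1.2 l_c t F_u ≤ 2.4 d t F_u; upper limit = 2.4 × 22 × 12 × 410 / 1000 = 259.8 kN.
Edge bolt: l_c = 40 − 24/2 = 28 mm → 1.2 × 28 × 12 × 410 / 1000 = 165.3 → r_n = 165.3 kN.
Interior bolts: l_c = 65 − 24 = 41 mm → 1.2 × 41 × 12 × 410 / 1000 = 242.1 → r_n = 242.1 kN.
R_n = 2 × 165.3 + 6 × 242.1 = 1783 kN.
Design strength φR_n = 0.75 × 1783 = 1340 kN.

1340 kN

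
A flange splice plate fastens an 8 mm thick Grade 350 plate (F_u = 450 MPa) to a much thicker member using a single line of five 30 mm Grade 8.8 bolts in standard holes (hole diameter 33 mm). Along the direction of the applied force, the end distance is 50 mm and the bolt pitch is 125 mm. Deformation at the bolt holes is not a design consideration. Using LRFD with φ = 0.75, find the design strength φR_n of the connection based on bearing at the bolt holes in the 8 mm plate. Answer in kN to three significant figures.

1110 kN

Per bolt r_n = 1.5 l_c t F_u ≤ 3.0 d t F_u; upper limit = 3.0 × 30 × 8 × 450 / 1000 = 324 kN.
Edge bolt: l_c = 50 − 33/2 = 33.5 mm → 1.5 × 33.5 × 8 × 450 / 1000 = 180.9 → r_n = 180.9 kN.
Interior bolts: l_c = 125 − 33 = 92 mm → 1.5 × 92 × 8 × 450 / 1000 = 496.8 → r_n = 324 kN.
R_n = 1 × 180.9 + 4 × 324 = 1477 kN.
Design strength φR_n = 0.75 × 1477 = 1110 kN.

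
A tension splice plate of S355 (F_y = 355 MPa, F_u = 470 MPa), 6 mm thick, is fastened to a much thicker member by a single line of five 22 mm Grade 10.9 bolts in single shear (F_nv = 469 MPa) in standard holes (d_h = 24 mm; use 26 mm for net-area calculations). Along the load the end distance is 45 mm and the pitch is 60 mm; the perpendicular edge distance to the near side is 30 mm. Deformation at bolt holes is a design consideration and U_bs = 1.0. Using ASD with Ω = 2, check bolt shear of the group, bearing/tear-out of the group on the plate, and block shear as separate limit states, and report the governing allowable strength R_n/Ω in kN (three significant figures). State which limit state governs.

Bolt shear: A_b = π·22²/4 = 380.1 mm²; R_n = 469 × 380.1 × 5 × 1 / 1000 = 891.4 kN → 891.4 / 2 = 446 kN.
Bearing: edge l_c = 33, r_n = 111.7 kN; interior l_c = 36, r_n = 121.8 kN; R_n = 111.7 + 4·121.8 = 599 kN → 299 kN.
Block shear: A_gv = 1710, A_nv = 1008, A_nt = 102 mm²; R_n = min(0.6F_uA_nv, 0.6F_yA_gv) + U_bs·F_u·A_nt = 332.2 kN → 166 kN.
Block shear governs: 166 kN.

166 kN (block shear governs)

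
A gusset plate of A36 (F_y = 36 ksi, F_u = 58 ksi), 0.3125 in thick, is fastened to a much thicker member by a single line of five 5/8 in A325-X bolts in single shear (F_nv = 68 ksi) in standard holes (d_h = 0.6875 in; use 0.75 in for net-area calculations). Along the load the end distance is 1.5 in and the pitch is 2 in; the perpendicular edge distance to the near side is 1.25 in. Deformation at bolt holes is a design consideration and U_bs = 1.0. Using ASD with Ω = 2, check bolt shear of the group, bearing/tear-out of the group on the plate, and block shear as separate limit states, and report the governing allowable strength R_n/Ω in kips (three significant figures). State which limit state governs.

Bolt shear: A_b = π·0.625²/4 = 0.3068 in²; R_n = 68 × 0.3068 × 5 × 1 = 104.3 kips → 104.3 / 2 = 52.2 kips.
Bearing: edge l_c = 1.156, r_n = 25.15 kips; interior l_c = 1.312, r_n = 27.19 kips; R_n = 25.15 + 4·27.19 = 133.9 kips → 66.9 kips.
Block shear: A_gv = 2.969, A_nv = 1.914, A_nt = 0.2734 in²; R_n = min(0.6F_uA_nv, 0.6F_yA_gv) + U_bs·F_u·A_nt = 79.98 kips → 40 kips.
Block shear governs: 40 kips.

40 kips (block shear governs)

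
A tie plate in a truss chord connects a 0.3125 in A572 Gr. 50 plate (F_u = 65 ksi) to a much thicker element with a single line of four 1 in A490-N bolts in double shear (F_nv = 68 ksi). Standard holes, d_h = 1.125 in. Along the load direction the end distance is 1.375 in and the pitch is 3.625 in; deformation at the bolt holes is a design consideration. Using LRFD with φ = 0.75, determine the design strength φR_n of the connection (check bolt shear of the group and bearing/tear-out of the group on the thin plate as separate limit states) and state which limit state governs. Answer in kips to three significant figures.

125 kips (bearing governs)

Bolt shear: A_b = π·1²/4 = 0.7854 in²; R_n = 68 × 0.7854 × 4 × 2 = 427.3 kips → 0.75 × 427.3 = 320 kips.
Bearing (1.2 l_c t F_u ≤ 2.4 d t F_u): upper limit = 2.4·1·0.3125·65 = 48.75 kips.
  Edge l_c = 1.375 − 1.125/2 = 0.8125 → r_n = 19.8 kips; interior l_c = 3.625 − 1.125 = 2.5 → r_n = 48.75 kips.
  R_n,bearing = 1·19.8 + 3·48.75 = 166.1 kips → 0.75 × 166.1 = 125 kips.
Bearing governs: 125 kips.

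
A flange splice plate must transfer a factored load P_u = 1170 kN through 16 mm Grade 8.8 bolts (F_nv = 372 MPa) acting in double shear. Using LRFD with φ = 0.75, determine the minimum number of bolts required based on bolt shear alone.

11 bolts

A_b = π·16²/4 = 201.1 mm².
Per-bolt design strength φR_n = 0.75 × 372 × 201.1 × 2 / 1000 = 112.2 kN.
n ≥ 1170 / 112.2 = 10.43 → use 11 bolts.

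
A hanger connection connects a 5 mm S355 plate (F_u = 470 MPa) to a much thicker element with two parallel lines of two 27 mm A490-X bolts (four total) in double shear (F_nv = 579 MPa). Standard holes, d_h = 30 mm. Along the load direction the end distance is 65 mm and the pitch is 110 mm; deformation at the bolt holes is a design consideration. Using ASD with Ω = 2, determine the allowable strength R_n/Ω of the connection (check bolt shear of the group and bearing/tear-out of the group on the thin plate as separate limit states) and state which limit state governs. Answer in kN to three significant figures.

293 kN (bearing governs)

Bolt shear: A_b = π·27²/4 = 572.6 mm²; R_n = 579 × 572.6 × 4 × 2 / 1000 = 2652 kN → 2652 / 2 = 1330 kN.
Bearing (1.2 l_c t F_u ≤ 2.4 d t F_u): upper limit = 2.4·27·5·470 / 1000 = 152.3 kN.
  Edge l_c = 65 − 30/2 = 50 → r_n = 141 kN; interior l_c = 110 − 30 = 80 → r_n = 152.3 kN.
  R_n,bearing = 2·141 + 2·152.3 = 586.6 kN → 586.6 / 2 = 293 kN.
Bearing governs: 293 kN.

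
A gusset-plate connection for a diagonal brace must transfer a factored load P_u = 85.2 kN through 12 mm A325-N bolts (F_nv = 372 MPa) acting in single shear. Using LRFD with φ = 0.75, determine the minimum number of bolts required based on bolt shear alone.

3 bolts

A_b = π·12²/4 = 113.1 mm².
Per-bolt design strength φR_n = 0.75 × 372 × 113.1 × 1 / 1000 = 31.55 kN.
n ≥ 85.2 / 31.55 = 2.7 → use 3 bolts.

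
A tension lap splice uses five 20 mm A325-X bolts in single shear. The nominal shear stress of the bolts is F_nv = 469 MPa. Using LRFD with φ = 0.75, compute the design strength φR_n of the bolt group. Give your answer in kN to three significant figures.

553 kN

A_b = π × 20² / 4 = 314.2 mm².
R_n = F_nv · A_b · n · n_s = 469 × 314.2 × 5 × 1 / 1000 = 736.7 kN.
Design strength φR_n = 0.75 × 736.7 = 553 kN.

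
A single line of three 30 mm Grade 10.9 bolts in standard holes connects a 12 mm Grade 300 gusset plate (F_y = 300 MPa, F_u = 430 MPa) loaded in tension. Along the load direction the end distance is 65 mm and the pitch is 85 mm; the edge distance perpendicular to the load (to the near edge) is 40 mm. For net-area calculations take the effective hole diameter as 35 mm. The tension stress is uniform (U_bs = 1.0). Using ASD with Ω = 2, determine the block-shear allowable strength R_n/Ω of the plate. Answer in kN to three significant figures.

Shear plane L_v = 65 + 2·85 = 235 mm; A_gv = 235 × 12 = 2820 mm².
A_nv = (235 − 2.5·35) × 12 = 1770 mm².
A_nt = (40 − 0.5·35) × 12 = 270 mm².
0.6 F_u A_nv = 456.7 kN; 0.6 F_y A_gv = 507.6 kN → shear rupture governs the shear term.
R_n = 456.7 + 1.0 × 430 × 270 / 1000 = 572.8 kN.
Allowable strength R_n/Ω = 572.8 / 2 = 286 kN.

286 kN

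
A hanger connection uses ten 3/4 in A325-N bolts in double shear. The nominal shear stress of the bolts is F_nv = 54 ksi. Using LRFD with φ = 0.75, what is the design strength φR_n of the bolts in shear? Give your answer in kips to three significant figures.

A_b = π × 0.75² / 4 = 0.4418 in².
R_n = F_nv · A_b · n · n_s = 54 × 0.4418 × 10 × 2 = 477.1 kips.
Design strength φR_n = 0.75 × 477.1 = 358 kips.

358 kips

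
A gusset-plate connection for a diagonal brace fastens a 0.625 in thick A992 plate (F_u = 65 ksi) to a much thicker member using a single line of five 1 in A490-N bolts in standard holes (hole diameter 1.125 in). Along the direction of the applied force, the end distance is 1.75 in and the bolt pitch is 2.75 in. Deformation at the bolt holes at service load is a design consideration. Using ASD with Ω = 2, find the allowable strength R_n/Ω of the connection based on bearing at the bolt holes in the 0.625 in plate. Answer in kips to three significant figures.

Per bolt r_n = 1.2 l_c t F_u ≤ 2.4 d t F_u; upper limit = 2.4 × 1 × 0.625 × 65 = 97.5 kips.
Edge bolt: l_c = 1.75 − 1.125/2 = 1.188 in → 1.2 × 1.188 × 0.625 × 65 = 57.89 → r_n = 57.89 kips.
Interior bolts: l_c = 2.75 − 1.125 = 1.625 in → 1.2 × 1.625 × 0.625 × 65 = 79.22 → r_n = 79.22 kips.
R_n = 1 × 57.89 + 4 × 79.22 = 374.8 kips.
Allowable strength R_n/Ω = 374.8 / 2 = 187 kips.

187 kips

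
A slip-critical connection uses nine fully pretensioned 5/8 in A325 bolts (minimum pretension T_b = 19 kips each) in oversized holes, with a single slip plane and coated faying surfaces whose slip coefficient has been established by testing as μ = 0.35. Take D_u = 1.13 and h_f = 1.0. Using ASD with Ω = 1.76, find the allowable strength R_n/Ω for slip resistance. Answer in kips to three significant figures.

38.4 kips

R_n = μ · D_u · h_f · T_b · n_s · n_b = 0.35 × 1.13 × 1.0 × 19 × 1 × 9 = 67.63 kips.
Allowable strength R_n/Ω = 67.63 / 1.76 = 38.4 kips.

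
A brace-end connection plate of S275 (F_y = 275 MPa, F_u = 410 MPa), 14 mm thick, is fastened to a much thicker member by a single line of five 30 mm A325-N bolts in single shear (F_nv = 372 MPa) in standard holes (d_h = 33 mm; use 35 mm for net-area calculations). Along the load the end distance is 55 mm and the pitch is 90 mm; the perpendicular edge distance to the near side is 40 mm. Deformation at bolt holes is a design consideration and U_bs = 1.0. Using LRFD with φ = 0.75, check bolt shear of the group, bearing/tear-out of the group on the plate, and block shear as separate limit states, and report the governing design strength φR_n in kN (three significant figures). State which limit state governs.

762 kN (block shear governs)

Bolt shear: A_b = π·30²/4 = 706.9 mm²; R_n = 372 × 706.9 × 5 × 1 / 1000 = 1315 kN → 0.75 × 1315 = 986 kN.
Bearing: edge l_c = 38.5, r_n = 265.2 kN; interior l_c = 57, r_n = 392.6 kN; R_n = 265.2 + 4·392.6 = 1836 kN → 1380 kN.
Block shear: A_gv = 5810, A_nv = 3605, A_nt = 315 mm²; R_n = min(0.6F_uA_nv, 0.6F_yA_gv) + U_bs·F_u·A_nt = 1016 kN → 762 kN.
Block shear governs: 762 kN.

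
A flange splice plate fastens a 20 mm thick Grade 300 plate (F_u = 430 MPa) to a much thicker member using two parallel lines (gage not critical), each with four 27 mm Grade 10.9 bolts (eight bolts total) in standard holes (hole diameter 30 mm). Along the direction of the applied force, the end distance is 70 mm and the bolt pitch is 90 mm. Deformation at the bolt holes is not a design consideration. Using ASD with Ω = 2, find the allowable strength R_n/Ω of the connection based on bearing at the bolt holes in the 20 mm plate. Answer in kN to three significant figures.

Per bolt r_n = 1.5 l_c t F_u ≤ 3.0 d t F_u; upper limit = 3.0 × 27 × 20 × 430 / 1000 = 696.6 kN.
Edge bolt: l_c = 70 − 30/2 = 55 mm → 1.5 × 55 × 20 × 430 / 1000 = 709.5 → r_n = 696.6 kN.
Interior bolts: l_c = 90 − 30 = 60 mm → 1.5 × 60 × 20 × 430 / 1000 = 774 → r_n = 696.6 kN.
R_n = 2 × 696.6 + 6 × 696.6 = 5573 kN.
Allowable strength R_n/Ω = 5573 / 2 = 2790 kN.

2790 kN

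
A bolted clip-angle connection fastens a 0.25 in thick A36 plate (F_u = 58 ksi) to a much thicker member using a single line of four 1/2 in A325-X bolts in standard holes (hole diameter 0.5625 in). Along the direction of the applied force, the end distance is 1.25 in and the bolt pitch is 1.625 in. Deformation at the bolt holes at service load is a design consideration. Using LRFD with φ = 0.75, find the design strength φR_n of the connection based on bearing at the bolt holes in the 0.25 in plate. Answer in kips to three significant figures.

51.8 kips

Per bolt r_n = 1.2 l_c t F_u ≤ 2.4 d t F_u; upper limit = 2.4 × 0.5 × 0.25 × 58 = 17.4 kips.
Edge bolt: l_c = 1.25 − 0.5625/2 = 0.9688 in → 1.2 × 0.9688 × 0.25 × 58 = 16.86 → r_n = 16.86 kips.
Interior bolts: l_c = 1.625 − 0.5625 = 1.062 in → 1.2 × 1.062 × 0.25 × 58 = 18.49 → r_n = 17.4 kips.
R_n = 1 × 16.86 + 3 × 17.4 = 69.06 kips.
Design strength φR_n = 0.75 × 69.06 = 51.8 kips.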